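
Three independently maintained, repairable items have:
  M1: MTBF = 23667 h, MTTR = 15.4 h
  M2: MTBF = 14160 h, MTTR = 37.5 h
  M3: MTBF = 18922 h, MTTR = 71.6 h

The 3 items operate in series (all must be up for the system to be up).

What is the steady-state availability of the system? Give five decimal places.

0.99295

A(M1) = MTBF/(MTBF+MTTR) = 23667/(23667+15.4) = 0.999350
A(M2) = MTBF/(MTBF+MTTR) = 14160/(14160+37.5) = 0.997359
A(M3) = MTBF/(MTBF+MTTR) = 18922/(18922+71.6) = 0.996230
Series availability: 0.999350 × 0.997359 × 0.996230 = 0.99295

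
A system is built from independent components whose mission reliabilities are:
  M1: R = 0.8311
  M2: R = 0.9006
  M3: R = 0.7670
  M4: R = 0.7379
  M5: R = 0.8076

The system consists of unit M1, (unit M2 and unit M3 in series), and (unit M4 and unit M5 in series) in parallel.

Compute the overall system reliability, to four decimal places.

0.9789

Series (M2 and M3): 0.900600 × 0.767000 = 0.690760
Series (M4 and M5): 0.737900 × 0.807600 = 0.595928
Parallel (M1, [0.690760], and [0.595928]): 1 − (1 − 0.831100)(1 − 0.690760)(1 − 0.595928) = 0.9789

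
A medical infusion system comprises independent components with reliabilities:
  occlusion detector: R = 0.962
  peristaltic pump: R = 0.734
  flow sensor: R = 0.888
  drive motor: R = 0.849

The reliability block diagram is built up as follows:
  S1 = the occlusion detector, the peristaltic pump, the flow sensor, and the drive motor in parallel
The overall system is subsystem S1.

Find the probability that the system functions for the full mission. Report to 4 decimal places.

Parallel (occlusion detector, peristaltic pump, flow sensor, and drive motor): 1 − (1 − 0.962000)(1 − 0.734000)(1 − 0.888000)(1 − 0.849000) = 0.9998

0.9998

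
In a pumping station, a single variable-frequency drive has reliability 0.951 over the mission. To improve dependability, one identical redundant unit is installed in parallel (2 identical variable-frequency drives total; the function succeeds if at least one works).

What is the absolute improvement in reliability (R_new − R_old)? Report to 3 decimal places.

0.047

R_before = 0.951
R_after = 1 − (1 − 0.951)^2 = 0.998
ΔR = 0.998 − 0.951 = 0.047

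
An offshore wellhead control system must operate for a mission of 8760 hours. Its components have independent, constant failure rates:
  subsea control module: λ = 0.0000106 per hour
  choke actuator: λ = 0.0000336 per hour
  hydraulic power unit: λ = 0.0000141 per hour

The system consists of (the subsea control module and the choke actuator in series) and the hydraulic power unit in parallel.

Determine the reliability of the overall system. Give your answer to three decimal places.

0.963

R(subsea control module) = exp(−0.0000106 × 8760) = 0.91132
R(choke actuator) = exp(−0.0000336 × 8760) = 0.74503
R(hydraulic power unit) = exp(−0.0000141 × 8760) = 0.88381
Series (subsea control module and choke actuator): 0.91132 × 0.74503 = 0.67896
Parallel ([0.67896] and hydraulic power unit): 1 − (1 − 0.67896)(1 − 0.88381) = 0.963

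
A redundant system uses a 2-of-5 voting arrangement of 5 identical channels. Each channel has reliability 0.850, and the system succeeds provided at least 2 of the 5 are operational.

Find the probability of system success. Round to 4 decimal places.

0.9978

R = Σ_{i=2}^{5} C(5,i) p^i (1−p)^{5−i} with p = 0.850
C(5,2)·0.850^2·0.150^3 = 0.024384
C(5,3)·0.850^3·0.150^2 = 0.138178
C(5,4)·0.850^4·0.150^1 = 0.391505
C(5,5)·0.850^5·0.150^0 = 0.443705
Sum = 0.9978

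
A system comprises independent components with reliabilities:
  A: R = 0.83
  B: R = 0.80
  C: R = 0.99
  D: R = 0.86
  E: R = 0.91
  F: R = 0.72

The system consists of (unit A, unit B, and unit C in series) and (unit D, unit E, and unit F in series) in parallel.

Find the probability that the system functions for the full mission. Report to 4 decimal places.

Series (A, B, and C): 0.830000 × 0.800000 × 0.990000 = 0.657360
Series (D, E, and F): 0.860000 × 0.910000 × 0.720000 = 0.563472
Parallel ([0.657360] and [0.563472]): 1 − (1 − 0.657360)(1 − 0.563472) = 0.8504

0.8504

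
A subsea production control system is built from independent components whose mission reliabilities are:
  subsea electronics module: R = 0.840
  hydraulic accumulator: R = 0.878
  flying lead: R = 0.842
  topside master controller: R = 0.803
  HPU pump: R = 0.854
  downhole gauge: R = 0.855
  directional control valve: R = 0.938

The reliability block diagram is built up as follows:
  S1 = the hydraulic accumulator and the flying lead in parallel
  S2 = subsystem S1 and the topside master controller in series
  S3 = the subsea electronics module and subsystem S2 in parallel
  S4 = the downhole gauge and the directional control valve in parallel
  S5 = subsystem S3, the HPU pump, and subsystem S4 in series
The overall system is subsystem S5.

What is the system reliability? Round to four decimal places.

0.8176

Parallel (hydraulic accumulator and flying lead): 1 − (1 − 0.878000)(1 − 0.842000) = 0.980724
Series ([0.980724] and topside master controller): 0.980724 × 0.803000 = 0.787521
Parallel (subsea electronics module and [0.787521]): 1 − (1 − 0.840000)(1 − 0.787521) = 0.966003
Parallel (downhole gauge and directional control valve): 1 − (1 − 0.855000)(1 − 0.938000) = 0.991010
Series ([0.966003], HPU pump, and [0.991010]): 0.966003 × 0.854000 × 0.991010 = 0.8176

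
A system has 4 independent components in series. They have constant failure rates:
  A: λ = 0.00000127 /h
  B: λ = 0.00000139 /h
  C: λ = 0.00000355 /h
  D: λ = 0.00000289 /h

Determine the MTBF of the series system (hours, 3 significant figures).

110000

Series of exponential components: λ_sys = Σ λ_i
λ_sys = 0.00000127 + 0.00000139 + 0.00000355 + 0.00000289 = 9.1000e-06 /h
MTBF = 1 / λ_sys = 110000 h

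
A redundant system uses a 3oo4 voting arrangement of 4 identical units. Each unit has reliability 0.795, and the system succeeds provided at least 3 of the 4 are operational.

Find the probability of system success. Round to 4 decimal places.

R = Σ_{i=3}^{4} C(4,i) p^i (1−p)^{4−i} with p = 0.795
C(4,3)·0.795^3·0.205^1 = 0.412017
C(4,4)·0.795^4·0.205^0 = 0.399456
Sum = 0.8115

0.8115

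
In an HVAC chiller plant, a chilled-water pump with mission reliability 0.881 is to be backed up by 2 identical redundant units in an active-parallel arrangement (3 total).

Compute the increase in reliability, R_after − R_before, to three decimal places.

R_before = 0.881
R_after = 1 − (1 − 0.881)^3 = 0.998
ΔR = 0.998 − 0.881 = 0.117

0.117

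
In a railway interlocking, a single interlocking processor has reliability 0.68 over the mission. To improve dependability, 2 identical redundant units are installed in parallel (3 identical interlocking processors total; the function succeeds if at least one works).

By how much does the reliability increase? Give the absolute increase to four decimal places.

0.2872

R_before = 0.68
R_after = 1 − (1 − 0.68)^3 = 0.9672
ΔR = 0.9672 − 0.68 = 0.2872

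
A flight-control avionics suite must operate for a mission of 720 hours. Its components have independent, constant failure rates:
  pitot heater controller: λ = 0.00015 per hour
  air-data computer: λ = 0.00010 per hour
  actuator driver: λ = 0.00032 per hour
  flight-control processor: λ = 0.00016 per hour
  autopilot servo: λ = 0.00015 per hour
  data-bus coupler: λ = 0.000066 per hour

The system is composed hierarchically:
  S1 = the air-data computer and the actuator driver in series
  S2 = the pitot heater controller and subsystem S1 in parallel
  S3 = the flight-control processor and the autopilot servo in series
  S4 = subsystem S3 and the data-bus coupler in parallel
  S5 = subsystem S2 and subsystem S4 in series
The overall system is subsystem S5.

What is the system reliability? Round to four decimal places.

R(pitot heater controller) = exp(−0.00015 × 720) = 0.897628
R(air-data computer) = exp(−0.00010 × 720) = 0.930531
R(actuator driver) = exp(−0.00032 × 720) = 0.794216
R(flight-control processor) = exp(−0.00016 × 720) = 0.891188
R(autopilot servo) = exp(−0.00015 × 720) = 0.897628
R(data-bus coupler) = exp(−0.000066 × 720) = 0.953591
Series (air-data computer and actuator driver): 0.930531 × 0.794216 = 0.739043
Parallel (pitot heater controller and [0.739043]): 1 − (1 − 0.897628)(1 − 0.739043) = 0.973285
Series (flight-control processor and autopilot servo): 0.891188 × 0.897628 = 0.799955
Parallel ([0.799955] and data-bus coupler): 1 − (1 − 0.799955)(1 − 0.953591) = 0.990716
Series ([0.973285] and [0.990716]): 0.973285 × 0.990716 = 0.9642

0.9642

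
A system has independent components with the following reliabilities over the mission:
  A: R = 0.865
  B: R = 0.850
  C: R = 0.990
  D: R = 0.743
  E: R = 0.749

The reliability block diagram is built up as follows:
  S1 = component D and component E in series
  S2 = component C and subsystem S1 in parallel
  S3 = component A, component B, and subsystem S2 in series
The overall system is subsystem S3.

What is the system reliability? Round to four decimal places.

0.7320

Series (D and E): 0.743000 × 0.749000 = 0.556507
Parallel (C and [0.556507]): 1 − (1 − 0.990000)(1 − 0.556507) = 0.995565
Series (A, B, and [0.995565]): 0.865000 × 0.850000 × 0.995565 = 0.7320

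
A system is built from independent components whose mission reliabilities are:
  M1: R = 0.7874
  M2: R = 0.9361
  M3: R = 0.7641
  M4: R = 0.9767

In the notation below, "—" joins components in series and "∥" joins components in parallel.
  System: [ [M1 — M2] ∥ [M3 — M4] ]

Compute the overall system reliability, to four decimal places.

0.9333

Series (M1 and M2): 0.787400 × 0.936100 = 0.737085
Series (M3 and M4): 0.764100 × 0.976700 = 0.746296
Parallel ([0.737085] and [0.746296]): 1 − (1 − 0.737085)(1 − 0.746296) = 0.9333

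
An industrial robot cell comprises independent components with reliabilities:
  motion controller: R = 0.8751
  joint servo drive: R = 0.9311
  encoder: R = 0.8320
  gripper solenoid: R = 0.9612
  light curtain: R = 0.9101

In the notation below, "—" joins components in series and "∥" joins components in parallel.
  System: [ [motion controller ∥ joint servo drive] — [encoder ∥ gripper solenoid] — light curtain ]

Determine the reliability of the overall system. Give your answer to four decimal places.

Parallel (motion controller and joint servo drive): 1 − (1 − 0.875100)(1 − 0.931100) = 0.991394
Parallel (encoder and gripper solenoid): 1 − (1 − 0.832000)(1 − 0.961200) = 0.993482
Series ([0.991394], [0.993482], and light curtain): 0.991394 × 0.993482 × 0.910100 = 0.8964

0.8964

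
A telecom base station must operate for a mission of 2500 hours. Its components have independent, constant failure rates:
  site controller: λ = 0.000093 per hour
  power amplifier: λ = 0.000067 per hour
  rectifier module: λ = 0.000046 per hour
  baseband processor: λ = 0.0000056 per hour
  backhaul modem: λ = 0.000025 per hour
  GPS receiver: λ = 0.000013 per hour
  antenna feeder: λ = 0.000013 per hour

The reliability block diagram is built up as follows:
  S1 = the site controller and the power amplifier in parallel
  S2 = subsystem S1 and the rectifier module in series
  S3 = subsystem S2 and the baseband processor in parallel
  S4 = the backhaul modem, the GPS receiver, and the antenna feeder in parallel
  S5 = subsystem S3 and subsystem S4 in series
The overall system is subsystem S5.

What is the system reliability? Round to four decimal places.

R(site controller) = exp(−0.000093 × 2500) = 0.792550
R(power amplifier) = exp(−0.000067 × 2500) = 0.845777
R(rectifier module) = exp(−0.000046 × 2500) = 0.891366
R(baseband processor) = exp(−0.0000056 × 2500) = 0.986098
R(backhaul modem) = exp(−0.000025 × 2500) = 0.939413
R(GPS receiver) = exp(−0.000013 × 2500) = 0.968022
R(antenna feeder) = exp(−0.000013 × 2500) = 0.968022
Parallel (site controller and power amplifier): 1 − (1 − 0.792550)(1 − 0.845777) = 0.968006
Series ([0.968006] and rectifier module): 0.968006 × 0.891366 = 0.862848
Parallel ([0.862848] and baseband processor): 1 − (1 − 0.862848)(1 − 0.986098) = 0.998093
Parallel (backhaul modem, GPS receiver, and antenna feeder): 1 − (1 − 0.939413)(1 − 0.968022)(1 − 0.968022) = 0.999938
Series ([0.998093] and [0.999938]): 0.998093 × 0.999938 = 0.9980

0.9980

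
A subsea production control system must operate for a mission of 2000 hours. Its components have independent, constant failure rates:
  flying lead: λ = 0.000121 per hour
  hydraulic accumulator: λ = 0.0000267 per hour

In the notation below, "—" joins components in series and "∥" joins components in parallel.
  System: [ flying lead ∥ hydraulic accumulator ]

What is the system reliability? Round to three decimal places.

R(flying lead) = exp(−0.000121 × 2000) = 0.78506
R(hydraulic accumulator) = exp(−0.0000267 × 2000) = 0.94800
Parallel (flying lead and hydraulic accumulator): 1 − (1 − 0.78506)(1 − 0.94800) = 0.989

0.989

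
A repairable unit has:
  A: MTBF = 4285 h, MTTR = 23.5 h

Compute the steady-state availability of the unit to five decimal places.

A(A) = MTBF/(MTBF+MTTR) = 4285/(4285+23.5) = 0.99455

0.99455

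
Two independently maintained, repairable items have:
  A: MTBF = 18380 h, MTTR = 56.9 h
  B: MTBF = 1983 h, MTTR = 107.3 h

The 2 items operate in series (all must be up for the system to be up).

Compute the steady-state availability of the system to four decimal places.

A(A) = MTBF/(MTBF+MTTR) = 18380/(18380+56.9) = 0.996914
A(B) = MTBF/(MTBF+MTTR) = 1983/(1983+107.3) = 0.948668
Series availability: 0.996914 × 0.948668 = 0.9457

0.9457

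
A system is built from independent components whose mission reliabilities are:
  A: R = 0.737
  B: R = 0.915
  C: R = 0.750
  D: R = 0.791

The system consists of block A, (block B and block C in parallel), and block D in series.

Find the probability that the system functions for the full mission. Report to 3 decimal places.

Parallel (B and C): 1 − (1 − 0.91500)(1 − 0.75000) = 0.97875
Series (A, [0.97875], and D): 0.73700 × 0.97875 × 0.79100 = 0.571

0.571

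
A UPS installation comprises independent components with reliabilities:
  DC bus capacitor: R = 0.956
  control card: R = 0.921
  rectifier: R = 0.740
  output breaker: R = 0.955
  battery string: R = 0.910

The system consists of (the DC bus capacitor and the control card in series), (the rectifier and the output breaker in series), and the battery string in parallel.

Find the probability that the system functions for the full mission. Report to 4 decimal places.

Series (DC bus capacitor and control card): 0.956000 × 0.921000 = 0.880476
Series (rectifier and output breaker): 0.740000 × 0.955000 = 0.706700
Parallel ([0.880476], [0.706700], and battery string): 1 − (1 − 0.880476)(1 − 0.706700)(1 − 0.910000) = 0.9968

0.9968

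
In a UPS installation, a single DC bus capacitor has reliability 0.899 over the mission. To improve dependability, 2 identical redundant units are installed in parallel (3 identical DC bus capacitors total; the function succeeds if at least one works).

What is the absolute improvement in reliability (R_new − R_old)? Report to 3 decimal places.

0.100

R_before = 0.899
R_after = 1 − (1 − 0.899)^3 = 0.999
ΔR = 0.999 − 0.899 = 0.100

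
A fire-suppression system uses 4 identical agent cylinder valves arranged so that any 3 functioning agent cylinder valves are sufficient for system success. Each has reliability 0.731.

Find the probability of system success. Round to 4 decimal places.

R = Σ_{i=3}^{4} C(4,i) p^i (1−p)^{4−i} with p = 0.731
C(4,3)·0.731^3·0.269^1 = 0.420305
C(4,4)·0.731^4·0.269^0 = 0.285542
Sum = 0.7058

0.7058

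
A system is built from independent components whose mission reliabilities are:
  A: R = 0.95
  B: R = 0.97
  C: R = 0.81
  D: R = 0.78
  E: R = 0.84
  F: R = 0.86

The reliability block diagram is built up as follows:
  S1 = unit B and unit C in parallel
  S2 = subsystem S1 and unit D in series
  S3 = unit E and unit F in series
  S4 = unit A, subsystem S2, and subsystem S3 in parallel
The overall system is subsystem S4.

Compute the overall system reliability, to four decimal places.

Parallel (B and C): 1 − (1 − 0.970000)(1 − 0.810000) = 0.994300
Series ([0.994300] and D): 0.994300 × 0.780000 = 0.775554
Series (E and F): 0.840000 × 0.860000 = 0.722400
Parallel (A, [0.775554], and [0.722400]): 1 − (1 − 0.950000)(1 − 0.775554)(1 − 0.722400) = 0.9969

0.9969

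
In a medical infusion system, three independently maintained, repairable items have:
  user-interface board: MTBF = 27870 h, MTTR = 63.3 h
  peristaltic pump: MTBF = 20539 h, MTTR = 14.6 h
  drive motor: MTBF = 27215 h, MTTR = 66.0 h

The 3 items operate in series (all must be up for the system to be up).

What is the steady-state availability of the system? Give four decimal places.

0.9946

A(user-interface board) = MTBF/(MTBF+MTTR) = 27870/(27870+63.3) = 0.997734
A(peristaltic pump) = MTBF/(MTBF+MTTR) = 20539/(20539+14.6) = 0.999290
A(drive motor) = MTBF/(MTBF+MTTR) = 27215/(27215+66.0) = 0.997581
Series availability: 0.997734 × 0.999290 × 0.997581 = 0.9946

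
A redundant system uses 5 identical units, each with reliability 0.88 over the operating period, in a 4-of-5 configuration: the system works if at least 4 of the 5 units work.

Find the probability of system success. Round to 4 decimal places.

R = Σ_{i=4}^{5} C(5,i) p^i (1−p)^{5−i} with p = 0.88
C(5,4)·0.88^4·0.12^1 = 0.359817
C(5,5)·0.88^5·0.12^0 = 0.527732
Sum = 0.8875

0.8875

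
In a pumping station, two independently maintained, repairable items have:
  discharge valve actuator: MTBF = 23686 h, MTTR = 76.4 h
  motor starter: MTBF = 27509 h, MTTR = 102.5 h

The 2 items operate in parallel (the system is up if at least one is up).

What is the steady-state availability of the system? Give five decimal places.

0.99999

A(discharge valve actuator) = MTBF/(MTBF+MTTR) = 23686/(23686+76.4) = 0.996785
A(motor starter) = MTBF/(MTBF+MTTR) = 27509/(27509+102.5) = 0.996288
Parallel availability: 1 − (1 − 0.996785)(1 − 0.996288) = 0.99999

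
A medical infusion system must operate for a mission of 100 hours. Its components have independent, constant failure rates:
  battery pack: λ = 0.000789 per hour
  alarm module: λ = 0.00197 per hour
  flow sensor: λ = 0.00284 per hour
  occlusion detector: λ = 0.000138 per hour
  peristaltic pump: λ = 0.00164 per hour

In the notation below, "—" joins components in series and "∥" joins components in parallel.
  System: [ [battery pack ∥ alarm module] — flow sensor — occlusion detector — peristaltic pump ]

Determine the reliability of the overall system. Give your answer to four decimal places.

0.6216

R(battery pack) = exp(−0.000789 × 100) = 0.924132
R(alarm module) = exp(−0.00197 × 100) = 0.821191
R(flow sensor) = exp(−0.00284 × 100) = 0.752767
R(occlusion detector) = exp(−0.000138 × 100) = 0.986295
R(peristaltic pump) = exp(−0.00164 × 100) = 0.848742
Parallel (battery pack and alarm module): 1 − (1 − 0.924132)(1 − 0.821191) = 0.986434
Series ([0.986434], flow sensor, occlusion detector, and peristaltic pump): 0.986434 × 0.752767 × 0.986295 × 0.848742 = 0.6216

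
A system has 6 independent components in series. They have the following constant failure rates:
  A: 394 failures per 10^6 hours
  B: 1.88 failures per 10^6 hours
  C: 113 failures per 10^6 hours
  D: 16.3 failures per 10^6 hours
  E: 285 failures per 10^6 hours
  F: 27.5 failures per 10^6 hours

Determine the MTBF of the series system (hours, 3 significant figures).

Series of exponential components: λ_sys = Σ λ_i
λ_sys = 0.000394 + 0.00000188 + 0.000113 + 0.0000163 + 0.000285 + 0.0000275 = 8.3768e-04 /h
MTBF = 1 / λ_sys = 1190 h

1190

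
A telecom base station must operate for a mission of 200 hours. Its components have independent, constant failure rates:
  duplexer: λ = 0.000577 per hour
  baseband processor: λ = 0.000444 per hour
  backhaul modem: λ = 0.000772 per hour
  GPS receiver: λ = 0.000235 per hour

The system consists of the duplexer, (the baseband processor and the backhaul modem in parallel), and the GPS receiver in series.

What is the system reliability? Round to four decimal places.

R(duplexer) = exp(−0.000577 × 200) = 0.891010
R(baseband processor) = exp(−0.000444 × 200) = 0.915029
R(backhaul modem) = exp(−0.000772 × 200) = 0.856929
R(GPS receiver) = exp(−0.000235 × 200) = 0.954087
Parallel (baseband processor and backhaul modem): 1 − (1 − 0.915029)(1 − 0.856929) = 0.987843
Series (duplexer, [0.987843], and GPS receiver): 0.891010 × 0.987843 × 0.954087 = 0.8398

0.8398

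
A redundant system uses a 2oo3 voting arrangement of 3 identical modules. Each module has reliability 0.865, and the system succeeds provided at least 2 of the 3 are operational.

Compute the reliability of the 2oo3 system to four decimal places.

R = Σ_{i=2}^{3} C(3,i) p^i (1−p)^{3−i} with p = 0.865
C(3,2)·0.865^2·0.135^1 = 0.303031
C(3,3)·0.865^3·0.135^0 = 0.647215
Sum = 0.9502

0.9502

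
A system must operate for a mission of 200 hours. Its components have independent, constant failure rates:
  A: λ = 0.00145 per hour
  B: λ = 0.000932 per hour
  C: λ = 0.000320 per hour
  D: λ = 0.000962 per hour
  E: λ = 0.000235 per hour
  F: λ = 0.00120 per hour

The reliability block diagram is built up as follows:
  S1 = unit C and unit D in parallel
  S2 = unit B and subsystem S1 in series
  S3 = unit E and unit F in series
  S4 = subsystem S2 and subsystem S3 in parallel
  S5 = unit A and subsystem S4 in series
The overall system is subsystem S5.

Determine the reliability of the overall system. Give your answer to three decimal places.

0.715

R(A) = exp(−0.00145 × 200) = 0.74826
R(B) = exp(−0.000932 × 200) = 0.82994
R(C) = exp(−0.000320 × 200) = 0.93800
R(D) = exp(−0.000962 × 200) = 0.82498
R(E) = exp(−0.000235 × 200) = 0.95409
R(F) = exp(−0.00120 × 200) = 0.78663
Parallel (C and D): 1 − (1 − 0.93800)(1 − 0.82498) = 0.98915
Series (B and [0.98915]): 0.82994 × 0.98915 = 0.82094
Series (E and F): 0.95409 × 0.78663 = 0.75052
Parallel ([0.82094] and [0.75052]): 1 − (1 − 0.82094)(1 − 0.75052) = 0.95533
Series (A and [0.95533]): 0.74826 × 0.95533 = 0.715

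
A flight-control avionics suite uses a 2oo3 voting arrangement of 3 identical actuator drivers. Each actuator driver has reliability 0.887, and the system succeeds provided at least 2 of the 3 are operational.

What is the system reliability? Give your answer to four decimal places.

0.9646

R = Σ_{i=2}^{3} C(3,i) p^i (1−p)^{3−i} with p = 0.887
C(3,2)·0.887^2·0.113^1 = 0.266715
C(3,3)·0.887^3·0.113^0 = 0.697864
Sum = 0.9646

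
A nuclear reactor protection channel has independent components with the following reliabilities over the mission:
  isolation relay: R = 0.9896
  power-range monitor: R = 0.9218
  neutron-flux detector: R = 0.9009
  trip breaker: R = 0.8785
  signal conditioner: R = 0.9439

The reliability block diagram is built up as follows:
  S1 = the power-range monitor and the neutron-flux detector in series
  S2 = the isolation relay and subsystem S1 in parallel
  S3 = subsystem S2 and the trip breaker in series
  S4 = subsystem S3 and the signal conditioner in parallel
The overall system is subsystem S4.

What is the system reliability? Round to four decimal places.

Series (power-range monitor and neutron-flux detector): 0.921800 × 0.900900 = 0.830450
Parallel (isolation relay and [0.830450]): 1 − (1 − 0.989600)(1 − 0.830450) = 0.998237
Series ([0.998237] and trip breaker): 0.998237 × 0.878500 = 0.876951
Parallel ([0.876951] and signal conditioner): 1 − (1 − 0.876951)(1 − 0.943900) = 0.9931

0.9931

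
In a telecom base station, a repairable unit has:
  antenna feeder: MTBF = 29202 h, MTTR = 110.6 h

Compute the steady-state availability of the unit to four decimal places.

0.9962

A(antenna feeder) = MTBF/(MTBF+MTTR) = 29202/(29202+110.6) = 0.9962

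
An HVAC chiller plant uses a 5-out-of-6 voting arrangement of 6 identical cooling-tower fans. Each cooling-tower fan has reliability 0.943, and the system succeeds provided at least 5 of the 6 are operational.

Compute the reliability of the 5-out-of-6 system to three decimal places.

R = Σ_{i=5}^{6} C(6,i) p^i (1−p)^{6−i} with p = 0.943
C(6,5)·0.943^5·0.057^1 = 0.25503
C(6,6)·0.943^6·0.057^0 = 0.70319
Sum = 0.958

0.958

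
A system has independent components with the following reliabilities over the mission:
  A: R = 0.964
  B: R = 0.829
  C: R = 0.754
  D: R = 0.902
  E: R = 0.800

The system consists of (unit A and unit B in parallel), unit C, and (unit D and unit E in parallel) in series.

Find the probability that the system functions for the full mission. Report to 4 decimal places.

Parallel (A and B): 1 − (1 − 0.964000)(1 − 0.829000) = 0.993844
Parallel (D and E): 1 − (1 − 0.902000)(1 − 0.800000) = 0.980400
Series ([0.993844], C, and [0.980400]): 0.993844 × 0.754000 × 0.980400 = 0.7347

0.7347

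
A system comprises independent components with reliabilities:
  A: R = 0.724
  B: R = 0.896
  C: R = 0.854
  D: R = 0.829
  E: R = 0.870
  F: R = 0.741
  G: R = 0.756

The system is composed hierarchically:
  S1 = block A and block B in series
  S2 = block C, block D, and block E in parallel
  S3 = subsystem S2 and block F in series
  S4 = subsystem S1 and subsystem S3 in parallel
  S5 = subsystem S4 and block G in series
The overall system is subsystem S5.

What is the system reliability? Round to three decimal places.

Series (A and B): 0.72400 × 0.89600 = 0.64870
Parallel (C, D, and E): 1 − (1 − 0.85400)(1 − 0.82900)(1 − 0.87000) = 0.99675
Series ([0.99675] and F): 0.99675 × 0.74100 = 0.73859
Parallel ([0.64870] and [0.73859]): 1 − (1 − 0.64870)(1 − 0.73859) = 0.90817
Series ([0.90817] and G): 0.90817 × 0.75600 = 0.687

0.687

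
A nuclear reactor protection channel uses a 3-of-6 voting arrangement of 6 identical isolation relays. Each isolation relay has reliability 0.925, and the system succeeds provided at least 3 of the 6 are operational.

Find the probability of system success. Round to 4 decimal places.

R = Σ_{i=3}^{6} C(6,i) p^i (1−p)^{6−i} with p = 0.925
C(6,3)·0.925^3·0.075^3 = 0.006678
C(6,4)·0.925^4·0.075^2 = 0.061770
C(6,5)·0.925^5·0.075^1 = 0.304734
C(6,6)·0.925^6·0.075^0 = 0.626398
Sum = 0.9996

0.9996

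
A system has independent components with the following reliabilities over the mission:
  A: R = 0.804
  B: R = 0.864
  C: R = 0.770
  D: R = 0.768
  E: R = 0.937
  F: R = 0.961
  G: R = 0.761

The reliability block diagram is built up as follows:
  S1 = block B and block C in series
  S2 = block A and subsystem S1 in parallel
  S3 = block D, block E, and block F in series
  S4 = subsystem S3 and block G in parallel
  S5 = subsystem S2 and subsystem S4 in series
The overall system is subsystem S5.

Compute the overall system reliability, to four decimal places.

0.8655

Series (B and C): 0.864000 × 0.770000 = 0.665280
Parallel (A and [0.665280]): 1 − (1 − 0.804000)(1 − 0.665280) = 0.934395
Series (D, E, and F): 0.768000 × 0.937000 × 0.961000 = 0.691551
Parallel ([0.691551] and G): 1 − (1 − 0.691551)(1 − 0.761000) = 0.926281
Series ([0.934395] and [0.926281]): 0.934395 × 0.926281 = 0.8655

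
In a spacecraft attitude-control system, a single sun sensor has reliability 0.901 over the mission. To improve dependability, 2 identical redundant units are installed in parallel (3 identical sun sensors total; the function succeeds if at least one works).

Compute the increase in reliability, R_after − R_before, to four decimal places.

R_before = 0.901
R_after = 1 − (1 − 0.901)^3 = 0.9990
ΔR = 0.9990 − 0.901 = 0.0980

0.0980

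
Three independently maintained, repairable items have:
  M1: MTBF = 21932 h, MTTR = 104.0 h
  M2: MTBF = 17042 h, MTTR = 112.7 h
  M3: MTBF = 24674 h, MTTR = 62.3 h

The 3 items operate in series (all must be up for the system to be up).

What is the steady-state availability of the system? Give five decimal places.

0.98625

A(M1) = MTBF/(MTBF+MTTR) = 21932/(21932+104.0) = 0.995280
A(M2) = MTBF/(MTBF+MTTR) = 17042/(17042+112.7) = 0.993430
A(M3) = MTBF/(MTBF+MTTR) = 24674/(24674+62.3) = 0.997481
Series availability: 0.995280 × 0.993430 × 0.997481 = 0.98625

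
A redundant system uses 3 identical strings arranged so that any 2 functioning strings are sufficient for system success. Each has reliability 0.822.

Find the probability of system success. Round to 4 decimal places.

R = Σ_{i=2}^{3} C(3,i) p^i (1−p)^{3−i} with p = 0.822
C(3,2)·0.822^2·0.178^1 = 0.360815
C(3,3)·0.822^3·0.178^0 = 0.555412
Sum = 0.9162

0.9162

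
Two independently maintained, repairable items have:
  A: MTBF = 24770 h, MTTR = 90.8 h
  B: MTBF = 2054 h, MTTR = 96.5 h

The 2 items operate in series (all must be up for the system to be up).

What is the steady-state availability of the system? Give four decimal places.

A(A) = MTBF/(MTBF+MTTR) = 24770/(24770+90.8) = 0.996348
A(B) = MTBF/(MTBF+MTTR) = 2054/(2054+96.5) = 0.955127
Series availability: 0.996348 × 0.955127 = 0.9516

0.9516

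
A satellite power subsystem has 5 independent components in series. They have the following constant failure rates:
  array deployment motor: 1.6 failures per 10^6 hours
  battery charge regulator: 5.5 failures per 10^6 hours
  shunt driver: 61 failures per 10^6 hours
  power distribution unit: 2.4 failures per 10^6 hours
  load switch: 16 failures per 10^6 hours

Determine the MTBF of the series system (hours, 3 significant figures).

Series of exponential components: λ_sys = Σ λ_i
λ_sys = 0.0000016 + 0.0000055 + 0.000061 + 0.0000024 + 0.000016 = 8.6500e-05 /h
MTBF = 1 / λ_sys = 11600 h

11600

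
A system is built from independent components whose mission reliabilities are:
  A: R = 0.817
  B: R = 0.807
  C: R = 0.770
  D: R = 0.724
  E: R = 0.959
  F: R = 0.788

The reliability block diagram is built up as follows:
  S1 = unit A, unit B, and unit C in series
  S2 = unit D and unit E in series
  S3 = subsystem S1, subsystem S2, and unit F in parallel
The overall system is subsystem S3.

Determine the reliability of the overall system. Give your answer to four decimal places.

0.9681

Series (A, B, and C): 0.817000 × 0.807000 × 0.770000 = 0.507676
Series (D and E): 0.724000 × 0.959000 = 0.694316
Parallel ([0.507676], [0.694316], and F): 1 − (1 − 0.507676)(1 − 0.694316)(1 − 0.788000) = 0.9681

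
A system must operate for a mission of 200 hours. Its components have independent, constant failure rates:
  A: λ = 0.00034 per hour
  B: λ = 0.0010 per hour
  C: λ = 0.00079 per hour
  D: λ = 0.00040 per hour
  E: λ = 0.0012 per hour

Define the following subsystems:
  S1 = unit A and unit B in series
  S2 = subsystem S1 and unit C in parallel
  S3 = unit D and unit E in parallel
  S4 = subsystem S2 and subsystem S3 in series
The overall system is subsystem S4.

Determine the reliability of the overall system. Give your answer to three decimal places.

R(A) = exp(−0.00034 × 200) = 0.93426
R(B) = exp(−0.0010 × 200) = 0.81873
R(C) = exp(−0.00079 × 200) = 0.85385
R(D) = exp(−0.00040 × 200) = 0.92312
R(E) = exp(−0.0012 × 200) = 0.78663
Series (A and B): 0.93426 × 0.81873 = 0.76491
Parallel ([0.76491] and C): 1 − (1 − 0.76491)(1 − 0.85385) = 0.96564
Parallel (D and E): 1 − (1 − 0.92312)(1 − 0.78663) = 0.98360
Series ([0.96564] and [0.98360]): 0.96564 × 0.98360 = 0.950

0.950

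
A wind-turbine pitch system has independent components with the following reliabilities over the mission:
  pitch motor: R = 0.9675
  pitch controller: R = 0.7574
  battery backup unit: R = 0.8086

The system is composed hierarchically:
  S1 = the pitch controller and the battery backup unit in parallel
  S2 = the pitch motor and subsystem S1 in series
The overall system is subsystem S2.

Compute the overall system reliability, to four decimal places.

0.9226

Parallel (pitch controller and battery backup unit): 1 − (1 − 0.757400)(1 − 0.808600) = 0.953566
Series (pitch motor and [0.953566]): 0.967500 × 0.953566 = 0.9226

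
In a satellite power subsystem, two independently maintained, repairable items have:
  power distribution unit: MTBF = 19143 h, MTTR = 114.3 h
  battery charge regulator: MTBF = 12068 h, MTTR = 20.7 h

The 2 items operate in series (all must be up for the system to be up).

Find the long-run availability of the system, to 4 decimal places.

A(power distribution unit) = MTBF/(MTBF+MTTR) = 19143/(19143+114.3) = 0.994065
A(battery charge regulator) = MTBF/(MTBF+MTTR) = 12068/(12068+20.7) = 0.998288
Series availability: 0.994065 × 0.998288 = 0.9924

0.9924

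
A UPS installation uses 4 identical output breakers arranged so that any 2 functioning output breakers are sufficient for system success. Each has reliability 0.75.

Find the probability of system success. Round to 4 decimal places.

0.9492

R = Σ_{i=2}^{4} C(4,i) p^i (1−p)^{4−i} with p = 0.75
C(4,2)·0.75^2·0.25^2 = 0.210938
C(4,3)·0.75^3·0.25^1 = 0.421875
C(4,4)·0.75^4·0.25^0 = 0.316406
Sum = 0.9492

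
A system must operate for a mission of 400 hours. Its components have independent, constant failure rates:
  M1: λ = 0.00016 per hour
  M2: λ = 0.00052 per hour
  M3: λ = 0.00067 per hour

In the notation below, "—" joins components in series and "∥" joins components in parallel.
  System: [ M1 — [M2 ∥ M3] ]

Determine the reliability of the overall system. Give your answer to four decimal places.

R(M1) = exp(−0.00016 × 400) = 0.938005
R(M2) = exp(−0.00052 × 400) = 0.812207
R(M3) = exp(−0.00067 × 400) = 0.764908
Parallel (M2 and M3): 1 − (1 − 0.812207)(1 − 0.764908) = 0.955851
Series (M1 and [0.955851]): 0.938005 × 0.955851 = 0.8966

0.8966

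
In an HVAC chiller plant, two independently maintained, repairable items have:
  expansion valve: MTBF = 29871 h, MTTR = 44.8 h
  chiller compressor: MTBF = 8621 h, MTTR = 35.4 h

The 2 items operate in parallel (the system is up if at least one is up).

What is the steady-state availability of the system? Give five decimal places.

A(expansion valve) = MTBF/(MTBF+MTTR) = 29871/(29871+44.8) = 0.998502
A(chiller compressor) = MTBF/(MTBF+MTTR) = 8621/(8621+35.4) = 0.995911
Parallel availability: 1 − (1 − 0.998502)(1 − 0.995911) = 0.99999

0.99999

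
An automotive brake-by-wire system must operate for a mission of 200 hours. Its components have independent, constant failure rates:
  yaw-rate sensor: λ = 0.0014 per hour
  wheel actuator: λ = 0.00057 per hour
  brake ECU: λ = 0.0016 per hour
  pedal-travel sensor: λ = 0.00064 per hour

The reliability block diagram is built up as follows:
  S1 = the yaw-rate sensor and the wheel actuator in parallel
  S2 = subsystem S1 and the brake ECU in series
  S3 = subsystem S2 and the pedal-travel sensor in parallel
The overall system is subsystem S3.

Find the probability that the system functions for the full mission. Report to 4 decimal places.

0.9648

R(yaw-rate sensor) = exp(−0.0014 × 200) = 0.755784
R(wheel actuator) = exp(−0.00057 × 200) = 0.892258
R(brake ECU) = exp(−0.0016 × 200) = 0.726149
R(pedal-travel sensor) = exp(−0.00064 × 200) = 0.879853
Parallel (yaw-rate sensor and wheel actuator): 1 − (1 − 0.755784)(1 − 0.892258) = 0.973688
Series ([0.973688] and brake ECU): 0.973688 × 0.726149 = 0.707043
Parallel ([0.707043] and pedal-travel sensor): 1 − (1 − 0.707043)(1 − 0.879853) = 0.9648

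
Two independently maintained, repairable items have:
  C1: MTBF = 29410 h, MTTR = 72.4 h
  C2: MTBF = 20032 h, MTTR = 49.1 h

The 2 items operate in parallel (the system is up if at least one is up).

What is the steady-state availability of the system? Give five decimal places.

0.99999

A(C1) = MTBF/(MTBF+MTTR) = 29410/(29410+72.4) = 0.997544
A(C2) = MTBF/(MTBF+MTTR) = 20032/(20032+49.1) = 0.997555
Parallel availability: 1 − (1 − 0.997544)(1 − 0.997555) = 0.99999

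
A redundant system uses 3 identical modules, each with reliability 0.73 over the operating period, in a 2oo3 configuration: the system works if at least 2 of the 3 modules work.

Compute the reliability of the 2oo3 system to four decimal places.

0.8207

R = Σ_{i=2}^{3} C(3,i) p^i (1−p)^{3−i} with p = 0.73
C(3,2)·0.73^2·0.27^1 = 0.431649
C(3,3)·0.73^3·0.27^0 = 0.389017
Sum = 0.8207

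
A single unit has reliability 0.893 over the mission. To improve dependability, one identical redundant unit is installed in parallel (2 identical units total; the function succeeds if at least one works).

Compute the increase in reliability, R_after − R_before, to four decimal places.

0.0956

R_before = 0.893
R_after = 1 − (1 − 0.893)^2 = 0.9886
ΔR = 0.9886 − 0.893 = 0.0956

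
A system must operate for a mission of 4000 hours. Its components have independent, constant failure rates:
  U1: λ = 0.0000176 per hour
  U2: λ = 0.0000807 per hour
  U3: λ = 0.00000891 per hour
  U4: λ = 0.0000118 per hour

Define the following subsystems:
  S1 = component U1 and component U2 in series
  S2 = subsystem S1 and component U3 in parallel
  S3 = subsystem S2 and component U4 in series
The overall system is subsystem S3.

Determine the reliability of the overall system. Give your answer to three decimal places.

R(U1) = exp(−0.0000176 × 4000) = 0.93202
R(U2) = exp(−0.0000807 × 4000) = 0.72412
R(U3) = exp(−0.00000891 × 4000) = 0.96499
R(U4) = exp(−0.0000118 × 4000) = 0.95390
Series (U1 and U2): 0.93202 × 0.72412 = 0.67489
Parallel ([0.67489] and U3): 1 − (1 − 0.67489)(1 − 0.96499) = 0.98862
Series ([0.98862] and U4): 0.98862 × 0.95390 = 0.943

0.943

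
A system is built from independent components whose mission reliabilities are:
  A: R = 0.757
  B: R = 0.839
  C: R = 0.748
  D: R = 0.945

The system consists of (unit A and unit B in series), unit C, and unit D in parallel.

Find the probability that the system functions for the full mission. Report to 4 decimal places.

Series (A and B): 0.757000 × 0.839000 = 0.635123
Parallel ([0.635123], C, and D): 1 − (1 − 0.635123)(1 − 0.748000)(1 − 0.945000) = 0.9949

0.9949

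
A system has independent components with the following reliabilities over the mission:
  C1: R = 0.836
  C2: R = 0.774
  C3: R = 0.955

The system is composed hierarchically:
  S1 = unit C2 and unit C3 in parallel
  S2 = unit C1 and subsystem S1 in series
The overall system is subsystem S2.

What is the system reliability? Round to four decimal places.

0.8275

Parallel (C2 and C3): 1 − (1 − 0.774000)(1 − 0.955000) = 0.989830
Series (C1 and [0.989830]): 0.836000 × 0.989830 = 0.8275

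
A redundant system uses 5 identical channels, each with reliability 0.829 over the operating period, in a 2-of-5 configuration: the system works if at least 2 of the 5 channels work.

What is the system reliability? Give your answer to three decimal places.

R = Σ_{i=2}^{5} C(5,i) p^i (1−p)^{5−i} with p = 0.829
C(5,2)·0.829^2·0.171^3 = 0.03436
C(5,3)·0.829^3·0.171^2 = 0.16659
C(5,4)·0.829^4·0.171^1 = 0.40382
C(5,5)·0.829^5·0.171^0 = 0.39154
Sum = 0.996

0.996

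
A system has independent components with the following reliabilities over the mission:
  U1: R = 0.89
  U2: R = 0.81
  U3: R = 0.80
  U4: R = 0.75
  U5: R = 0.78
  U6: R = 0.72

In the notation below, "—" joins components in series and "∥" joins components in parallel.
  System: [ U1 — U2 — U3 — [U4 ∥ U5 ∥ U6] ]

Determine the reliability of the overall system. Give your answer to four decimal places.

Parallel (U4, U5, and U6): 1 − (1 − 0.750000)(1 − 0.780000)(1 − 0.720000) = 0.984600
Series (U1, U2, U3, and [0.984600]): 0.890000 × 0.810000 × 0.800000 × 0.984600 = 0.5678

0.5678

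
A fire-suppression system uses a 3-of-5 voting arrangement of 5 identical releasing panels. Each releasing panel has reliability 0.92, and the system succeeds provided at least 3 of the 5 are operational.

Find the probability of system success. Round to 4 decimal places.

R = Σ_{i=3}^{5} C(5,i) p^i (1−p)^{5−i} with p = 0.92
C(5,3)·0.92^3·0.08^2 = 0.049836
C(5,4)·0.92^4·0.08^1 = 0.286557
C(5,5)·0.92^5·0.08^0 = 0.659082
Sum = 0.9955

0.9955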